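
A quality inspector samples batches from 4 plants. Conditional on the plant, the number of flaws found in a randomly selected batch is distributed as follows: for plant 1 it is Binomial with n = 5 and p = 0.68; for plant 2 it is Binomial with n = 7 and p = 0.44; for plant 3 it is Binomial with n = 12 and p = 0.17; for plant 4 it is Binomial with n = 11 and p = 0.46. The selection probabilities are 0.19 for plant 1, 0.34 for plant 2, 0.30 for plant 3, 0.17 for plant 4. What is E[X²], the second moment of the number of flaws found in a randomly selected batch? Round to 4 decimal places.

For each component E[X²] = Var + (mean)², giving 1: 12.648; 2: 11.2112; 3: 5.8548; 4: 28.336.
Overall E[X²] = 0.19·12.648 + 0.34·11.2112 + 0.3·5.8548 + 0.17·28.336 = 12.7885.

12.7885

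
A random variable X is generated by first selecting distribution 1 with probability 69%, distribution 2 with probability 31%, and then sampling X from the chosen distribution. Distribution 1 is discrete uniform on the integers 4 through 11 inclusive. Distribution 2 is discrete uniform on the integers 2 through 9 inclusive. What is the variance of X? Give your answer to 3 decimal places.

6.106

Per component, 1: μ=7.5, E[X²]=61.5; 2: μ=5.5, E[X²]=35.5.
E[X] = 0.69·7.5 + 0.31·5.5 = 6.88.
E[X²] = 0.69·61.5 + 0.31·35.5 = 53.44.
Var(X) = E[X²] − (E[X])² = 53.44 − 47.3344 = 6.1056.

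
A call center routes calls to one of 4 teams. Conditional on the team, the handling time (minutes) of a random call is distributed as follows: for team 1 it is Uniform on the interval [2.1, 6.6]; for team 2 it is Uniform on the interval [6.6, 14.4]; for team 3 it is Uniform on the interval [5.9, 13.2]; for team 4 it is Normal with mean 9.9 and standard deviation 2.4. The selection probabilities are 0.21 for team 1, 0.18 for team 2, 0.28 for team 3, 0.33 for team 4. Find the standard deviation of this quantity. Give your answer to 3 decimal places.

3.105

Per component, 1: μ=4.35, E[X²]=20.61; 2: μ=10.5, E[X²]=115.32; 3: μ=9.55, E[X²]=95.6433; 4: μ=9.9, E[X²]=103.77.
E[X] = 0.21·4.35 + 0.18·10.5 + 0.28·9.55 + 0.33·9.9 = 8.7445.
E[X²] = 0.21·20.61 + 0.18·115.32 + 0.28·95.6433 + 0.33·103.77 = 86.1099.
Var(X) = E[X²] − (E[X])² = 86.1099 − 76.4663 = 9.64365.
SD(X) = √9.64365 = 3.10542.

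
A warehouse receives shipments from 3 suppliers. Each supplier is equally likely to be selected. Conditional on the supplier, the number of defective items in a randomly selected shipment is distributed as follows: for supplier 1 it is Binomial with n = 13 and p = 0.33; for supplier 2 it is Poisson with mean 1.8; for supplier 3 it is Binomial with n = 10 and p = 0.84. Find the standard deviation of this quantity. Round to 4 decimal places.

3.0679

Per component, 1: μ=4.29, E[X²]=21.2784; 2: μ=1.8, E[X²]=5.04; 3: μ=8.4, E[X²]=71.904.
E[X] = 0.333333·4.29 + 0.333333·1.8 + 0.333333·8.4 = 4.83.
E[X²] = 0.333333·21.2784 + 0.333333·5.04 + 0.333333·71.904 = 32.7408.
Var(X) = E[X²] − (E[X])² = 32.7408 − 23.3289 = 9.4119.
SD(X) = √9.4119 = 3.06788.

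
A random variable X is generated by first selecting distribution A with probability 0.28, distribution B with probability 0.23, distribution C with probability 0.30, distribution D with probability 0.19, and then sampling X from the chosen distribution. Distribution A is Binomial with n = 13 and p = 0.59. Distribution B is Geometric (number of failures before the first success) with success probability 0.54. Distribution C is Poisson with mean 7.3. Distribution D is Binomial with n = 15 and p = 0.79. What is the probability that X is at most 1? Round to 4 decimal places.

0.1831

Conditional on each component, P(X ≤ 1): A: 0.000182313; B: 0.7884; C: 0.00560697; D: 3.91217e-09.
By total probability, P(X ≤ 1) = 0.28·0.000182313 + 0.23·0.7884 + 0.3·0.00560697 + 0.19·3.91217e-09 = 0.183065.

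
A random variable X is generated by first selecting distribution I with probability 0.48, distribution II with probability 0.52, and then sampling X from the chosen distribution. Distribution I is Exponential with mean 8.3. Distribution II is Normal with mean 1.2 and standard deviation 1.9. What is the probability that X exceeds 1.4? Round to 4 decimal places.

0.6437

Conditional on each component, P(X > 1.4): I: 0.844784; II: 0.458083.
By total probability, P(X > 1.4) = 0.48·0.844784 + 0.52·0.458083 = 0.6437.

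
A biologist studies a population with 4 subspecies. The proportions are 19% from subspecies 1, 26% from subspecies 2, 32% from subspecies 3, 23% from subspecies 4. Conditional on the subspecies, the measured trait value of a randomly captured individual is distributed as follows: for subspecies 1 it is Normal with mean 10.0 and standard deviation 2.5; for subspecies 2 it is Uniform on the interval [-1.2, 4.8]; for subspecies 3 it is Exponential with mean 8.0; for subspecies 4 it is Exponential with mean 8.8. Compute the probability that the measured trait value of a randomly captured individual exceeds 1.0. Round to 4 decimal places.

Conditional on each subspecies, P(X > 1.0): 1: 0.999841; 2: 0.633333; 3: 0.882497; 4: 0.892582.
By total probability, P(X > 1.0) = 0.19·0.999841 + 0.26·0.633333 + 0.32·0.882497 + 0.23·0.892582 = 0.842329.

0.8423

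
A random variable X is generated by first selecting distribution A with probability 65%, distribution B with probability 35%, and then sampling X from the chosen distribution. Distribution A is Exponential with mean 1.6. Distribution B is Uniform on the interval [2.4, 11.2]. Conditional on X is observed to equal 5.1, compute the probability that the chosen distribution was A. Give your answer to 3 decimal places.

0.297

Likelihoods f(5.1 | ·): A: 0.0257968; B: 0.113636.
Posterior ∝ prior × likelihood. Numerator for A: 0.65·0.0257968 = 0.0167679.
Normalizing constant: 0.65·0.0257968 + 0.35·0.113636 = 0.0565407.
P(A | observation) = 0.0167679 / 0.0565407 = 0.296564.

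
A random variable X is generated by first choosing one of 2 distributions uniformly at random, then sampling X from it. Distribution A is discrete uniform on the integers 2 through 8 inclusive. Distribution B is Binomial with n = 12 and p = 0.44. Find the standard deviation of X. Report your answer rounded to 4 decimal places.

Per component, A: μ=5, E[X²]=29; B: μ=5.28, E[X²]=30.8352.
E[X] = 0.5·5 + 0.5·5.28 = 5.14.
E[X²] = 0.5·29 + 0.5·30.8352 = 29.9176.
Var(X) = E[X²] − (E[X])² = 29.9176 − 26.4196 = 3.498.
SD(X) = √3.498 = 1.87029.

1.8703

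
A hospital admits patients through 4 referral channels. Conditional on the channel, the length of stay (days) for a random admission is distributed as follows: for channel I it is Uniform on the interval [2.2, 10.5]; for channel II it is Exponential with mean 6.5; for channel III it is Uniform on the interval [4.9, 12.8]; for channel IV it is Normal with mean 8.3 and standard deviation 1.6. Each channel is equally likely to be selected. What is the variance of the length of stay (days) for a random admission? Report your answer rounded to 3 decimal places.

Per component, I: μ=6.35, E[X²]=46.0633; II: μ=6.5, E[X²]=84.5; III: μ=8.85, E[X²]=83.5233; IV: μ=8.3, E[X²]=71.45.
E[X] = 0.25·6.35 + 0.25·6.5 + 0.25·8.85 + 0.25·8.3 = 7.5.
E[X²] = 0.25·46.0633 + 0.25·84.5 + 0.25·83.5233 + 0.25·71.45 = 71.3842.
Var(X) = E[X²] − (E[X])² = 71.3842 − 56.25 = 15.1342.

15.134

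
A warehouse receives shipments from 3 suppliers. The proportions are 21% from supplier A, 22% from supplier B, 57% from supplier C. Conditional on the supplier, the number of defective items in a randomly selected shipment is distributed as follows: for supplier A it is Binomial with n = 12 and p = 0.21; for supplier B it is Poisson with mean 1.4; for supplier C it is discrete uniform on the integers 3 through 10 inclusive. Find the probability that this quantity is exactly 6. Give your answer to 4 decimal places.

Conditional on each supplier, P(X = 6): A: 0.0192642; B: 0.00257883; C: 0.125.
By total probability, P(X = 6) = 0.21·0.0192642 + 0.22·0.00257883 + 0.57·0.125 = 0.0758628.

0.0759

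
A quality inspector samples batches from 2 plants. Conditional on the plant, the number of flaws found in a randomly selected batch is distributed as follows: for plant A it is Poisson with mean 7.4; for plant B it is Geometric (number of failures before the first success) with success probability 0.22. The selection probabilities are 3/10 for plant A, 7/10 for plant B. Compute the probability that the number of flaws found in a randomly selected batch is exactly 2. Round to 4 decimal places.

Conditional on each plant, P(X = 2): A: 0.0167361; B: 0.133848.
By total probability, P(X = 2) = 0.3·0.0167361 + 0.7·0.133848 = 0.0987144.

0.0987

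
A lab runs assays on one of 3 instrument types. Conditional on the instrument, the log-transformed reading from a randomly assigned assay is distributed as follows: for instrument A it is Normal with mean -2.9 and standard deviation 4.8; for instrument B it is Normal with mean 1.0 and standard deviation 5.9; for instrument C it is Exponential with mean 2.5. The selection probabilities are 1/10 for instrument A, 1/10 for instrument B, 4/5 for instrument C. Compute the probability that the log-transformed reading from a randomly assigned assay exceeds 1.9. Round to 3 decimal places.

0.434

Conditional on each instrument, P(X > 1.9): A: 0.158655; B: 0.43938; C: 0.467666.
By total probability, P(X > 1.9) = 0.1·0.158655 + 0.1·0.43938 + 0.8·0.467666 = 0.433937.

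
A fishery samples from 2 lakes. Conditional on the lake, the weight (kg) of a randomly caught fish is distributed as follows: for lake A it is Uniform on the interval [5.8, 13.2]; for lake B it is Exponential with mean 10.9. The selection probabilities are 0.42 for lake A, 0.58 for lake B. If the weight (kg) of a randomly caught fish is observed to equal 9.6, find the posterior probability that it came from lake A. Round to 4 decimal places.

Likelihoods f(9.6 | ·): A: 0.135135; B: 0.0380256.
Posterior ∝ prior × likelihood. Numerator for A: 0.42·0.135135 = 0.0567568.
Normalizing constant: 0.42·0.135135 + 0.58·0.0380256 = 0.0788116.
P(A | observation) = 0.0567568 / 0.0788116 = 0.720158.

0.7202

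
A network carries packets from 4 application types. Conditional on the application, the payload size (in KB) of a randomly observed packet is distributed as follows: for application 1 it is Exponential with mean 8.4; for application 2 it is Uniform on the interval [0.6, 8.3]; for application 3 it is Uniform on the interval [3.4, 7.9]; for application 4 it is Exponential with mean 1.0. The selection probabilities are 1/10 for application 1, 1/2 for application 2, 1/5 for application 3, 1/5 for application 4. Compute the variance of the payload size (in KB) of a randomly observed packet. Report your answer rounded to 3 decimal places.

14.290

Per component, 1: μ=8.4, E[X²]=141.12; 2: μ=4.45, E[X²]=24.7433; 3: μ=5.65, E[X²]=33.61; 4: μ=1, E[X²]=2.
E[X] = 0.1·8.4 + 0.5·4.45 + 0.2·5.65 + 0.2·1 = 4.395.
E[X²] = 0.1·141.12 + 0.5·24.7433 + 0.2·33.61 + 0.2·2 = 33.6057.
Var(X) = E[X²] − (E[X])² = 33.6057 − 19.316 = 14.2896.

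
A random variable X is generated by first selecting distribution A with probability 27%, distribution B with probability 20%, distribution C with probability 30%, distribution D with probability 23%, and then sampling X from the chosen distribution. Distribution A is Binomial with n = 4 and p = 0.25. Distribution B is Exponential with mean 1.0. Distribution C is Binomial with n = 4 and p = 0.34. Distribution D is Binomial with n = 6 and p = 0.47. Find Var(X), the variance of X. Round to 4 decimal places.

1.5390

Per component, A: μ=1, E[X²]=1.75; B: μ=1, E[X²]=2; C: μ=1.36, E[X²]=2.7472; D: μ=2.82, E[X²]=9.447.
E[X] = 0.27·1 + 0.2·1 + 0.3·1.36 + 0.23·2.82 = 1.5266.
E[X²] = 0.27·1.75 + 0.2·2 + 0.3·2.7472 + 0.23·9.447 = 3.86947.
Var(X) = E[X²] − (E[X])² = 3.86947 − 2.33051 = 1.53896.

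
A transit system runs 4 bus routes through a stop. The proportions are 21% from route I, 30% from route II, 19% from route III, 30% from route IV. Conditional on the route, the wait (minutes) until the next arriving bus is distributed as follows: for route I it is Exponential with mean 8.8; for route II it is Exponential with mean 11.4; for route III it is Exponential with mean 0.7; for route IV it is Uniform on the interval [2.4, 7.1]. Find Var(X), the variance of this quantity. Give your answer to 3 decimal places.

71.414

Per component, I: μ=8.8, E[X²]=154.88; II: μ=11.4, E[X²]=259.92; III: μ=0.7, E[X²]=0.98; IV: μ=4.75, E[X²]=24.4033.
E[X] = 0.21·8.8 + 0.3·11.4 + 0.19·0.7 + 0.3·4.75 = 6.826.
E[X²] = 0.21·154.88 + 0.3·259.92 + 0.19·0.98 + 0.3·24.4033 = 118.008.
Var(X) = E[X²] − (E[X])² = 118.008 − 46.5943 = 71.4137.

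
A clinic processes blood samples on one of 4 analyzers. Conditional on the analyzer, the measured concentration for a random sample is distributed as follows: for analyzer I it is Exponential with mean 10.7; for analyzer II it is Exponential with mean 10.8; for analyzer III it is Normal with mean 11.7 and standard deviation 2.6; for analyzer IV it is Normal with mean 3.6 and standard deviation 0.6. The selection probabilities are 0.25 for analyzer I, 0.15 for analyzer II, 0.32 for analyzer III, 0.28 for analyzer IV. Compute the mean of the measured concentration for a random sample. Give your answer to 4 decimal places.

Component means — I: 10.7; II: 10.8; III: 11.7; IV: 3.6.
E[X] = 0.25·10.7 + 0.15·10.8 + 0.32·11.7 + 0.28·3.6 = 9.047.

9.0470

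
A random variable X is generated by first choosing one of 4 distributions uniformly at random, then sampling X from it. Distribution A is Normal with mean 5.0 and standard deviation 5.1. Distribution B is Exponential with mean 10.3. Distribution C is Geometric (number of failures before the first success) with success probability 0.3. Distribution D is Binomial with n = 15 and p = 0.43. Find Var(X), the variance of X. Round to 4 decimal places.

Per component, A: μ=5, E[X²]=51.01; B: μ=10.3, E[X²]=212.18; C: μ=2.33333, E[X²]=13.2222; D: μ=6.45, E[X²]=45.279.
E[X] = 0.25·5 + 0.25·10.3 + 0.25·2.33333 + 0.25·6.45 = 6.02083.
E[X²] = 0.25·51.01 + 0.25·212.18 + 0.25·13.2222 + 0.25·45.279 = 80.4228.
Var(X) = E[X²] − (E[X])² = 80.4228 − 36.2504 = 44.1724.

44.1724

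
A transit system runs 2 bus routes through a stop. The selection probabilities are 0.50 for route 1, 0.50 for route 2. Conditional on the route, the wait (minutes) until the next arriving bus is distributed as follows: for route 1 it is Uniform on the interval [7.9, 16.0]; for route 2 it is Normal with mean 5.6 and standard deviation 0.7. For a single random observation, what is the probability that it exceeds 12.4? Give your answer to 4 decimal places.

0.2222

Conditional on each route, P(X > 12.4): 1: 0.444444; 2: 0.
By total probability, P(X > 12.4) = 0.5·0.444444 + 0.5·0 = 0.222222.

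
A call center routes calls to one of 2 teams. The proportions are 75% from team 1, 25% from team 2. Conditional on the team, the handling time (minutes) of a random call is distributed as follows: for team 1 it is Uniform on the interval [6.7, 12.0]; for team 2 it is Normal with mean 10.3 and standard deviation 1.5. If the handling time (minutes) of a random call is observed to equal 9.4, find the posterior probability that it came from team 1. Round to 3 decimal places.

Likelihoods f(9.4 | ·): 1: 0.188679; 2: 0.22215.
Posterior ∝ prior × likelihood. Numerator for 1: 0.75·0.188679 = 0.141509.
Normalizing constant: 0.75·0.188679 + 0.25·0.22215 = 0.197047.
P(1 | observation) = 0.141509 / 0.197047 = 0.718151.

0.718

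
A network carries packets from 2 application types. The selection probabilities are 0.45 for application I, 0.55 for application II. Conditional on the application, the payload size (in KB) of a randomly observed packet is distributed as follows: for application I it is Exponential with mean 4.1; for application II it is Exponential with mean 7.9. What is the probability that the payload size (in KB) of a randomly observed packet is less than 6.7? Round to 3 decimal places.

0.677

Conditional on each application, P(X < 6.7): I: 0.804881; II: 0.571773.
By total probability, P(X < 6.7) = 0.45·0.804881 + 0.55·0.571773 = 0.676672.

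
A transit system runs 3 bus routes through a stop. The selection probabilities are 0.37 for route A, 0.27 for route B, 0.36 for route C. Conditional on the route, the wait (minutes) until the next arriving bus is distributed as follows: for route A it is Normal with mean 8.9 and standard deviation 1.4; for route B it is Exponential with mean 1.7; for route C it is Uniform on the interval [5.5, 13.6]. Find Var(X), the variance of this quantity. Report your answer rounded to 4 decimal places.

14.6986

Per component, A: μ=8.9, E[X²]=81.17; B: μ=1.7, E[X²]=5.78; C: μ=9.55, E[X²]=96.67.
E[X] = 0.37·8.9 + 0.27·1.7 + 0.36·9.55 = 7.19.
E[X²] = 0.37·81.17 + 0.27·5.78 + 0.36·96.67 = 66.3947.
Var(X) = E[X²] − (E[X])² = 66.3947 − 51.6961 = 14.6986.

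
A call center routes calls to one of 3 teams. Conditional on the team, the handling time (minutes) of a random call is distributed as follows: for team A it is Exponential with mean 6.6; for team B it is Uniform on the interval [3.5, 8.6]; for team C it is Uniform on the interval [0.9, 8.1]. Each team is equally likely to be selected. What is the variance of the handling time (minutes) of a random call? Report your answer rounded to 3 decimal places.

Per component, A: μ=6.6, E[X²]=87.12; B: μ=6.05, E[X²]=38.77; C: μ=4.5, E[X²]=24.57.
E[X] = 0.333333·6.6 + 0.333333·6.05 + 0.333333·4.5 = 5.71667.
E[X²] = 0.333333·87.12 + 0.333333·38.77 + 0.333333·24.57 = 50.1533.
Var(X) = E[X²] − (E[X])² = 50.1533 − 32.6803 = 17.4731.

17.473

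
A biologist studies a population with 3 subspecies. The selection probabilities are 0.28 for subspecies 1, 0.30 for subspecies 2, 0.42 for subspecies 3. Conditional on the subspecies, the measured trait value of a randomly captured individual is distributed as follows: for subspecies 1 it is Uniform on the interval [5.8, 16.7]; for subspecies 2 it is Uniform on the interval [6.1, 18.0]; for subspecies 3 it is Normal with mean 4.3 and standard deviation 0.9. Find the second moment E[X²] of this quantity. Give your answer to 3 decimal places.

93.417

For each component E[X²] = Var + (mean)², giving 1: 136.463; 2: 157.003; 3: 19.3.
Overall E[X²] = 0.28·136.463 + 0.3·157.003 + 0.42·19.3 = 93.4167.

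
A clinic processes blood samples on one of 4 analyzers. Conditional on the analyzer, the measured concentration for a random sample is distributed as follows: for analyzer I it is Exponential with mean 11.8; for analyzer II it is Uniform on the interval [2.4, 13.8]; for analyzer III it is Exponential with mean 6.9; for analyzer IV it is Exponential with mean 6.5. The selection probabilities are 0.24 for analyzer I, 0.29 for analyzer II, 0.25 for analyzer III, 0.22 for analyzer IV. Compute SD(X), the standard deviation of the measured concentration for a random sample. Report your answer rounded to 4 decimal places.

7.8682

Per component, I: μ=11.8, E[X²]=278.48; II: μ=8.1, E[X²]=76.44; III: μ=6.9, E[X²]=95.22; IV: μ=6.5, E[X²]=84.5.
E[X] = 0.24·11.8 + 0.29·8.1 + 0.25·6.9 + 0.22·6.5 = 8.336.
E[X²] = 0.24·278.48 + 0.29·76.44 + 0.25·95.22 + 0.22·84.5 = 131.398.
Var(X) = E[X²] − (E[X])² = 131.398 − 69.4889 = 61.9089.
SD(X) = √61.9089 = 7.86822.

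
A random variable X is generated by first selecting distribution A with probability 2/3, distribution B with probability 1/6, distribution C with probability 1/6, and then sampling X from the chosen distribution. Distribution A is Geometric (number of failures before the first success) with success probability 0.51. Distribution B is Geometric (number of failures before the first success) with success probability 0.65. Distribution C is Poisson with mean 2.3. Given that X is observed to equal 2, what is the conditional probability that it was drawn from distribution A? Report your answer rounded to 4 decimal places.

Likelihoods P(X=2 | ·): A: 0.122451; B: 0.079625; C: 0.265185.
Posterior ∝ prior × likelihood. Numerator for A: 0.666667·0.122451 = 0.081634.
Normalizing constant: 0.666667·0.122451 + 0.166667·0.079625 + 0.166667·0.265185 = 0.139102.
P(A | observation) = 0.081634 / 0.139102 = 0.586863.

0.5869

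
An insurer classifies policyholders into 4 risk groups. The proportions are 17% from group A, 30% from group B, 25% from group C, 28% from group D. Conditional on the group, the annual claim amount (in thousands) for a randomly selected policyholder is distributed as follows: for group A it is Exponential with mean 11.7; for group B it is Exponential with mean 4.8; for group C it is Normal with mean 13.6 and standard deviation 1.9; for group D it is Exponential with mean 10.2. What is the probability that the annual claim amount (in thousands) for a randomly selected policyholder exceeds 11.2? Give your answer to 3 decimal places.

Conditional on each group, P(X > 11.2): A: 0.383942; B: 0.096972; C: 0.896734; D: 0.333524.
By total probability, P(X > 11.2) = 0.17·0.383942 + 0.3·0.096972 + 0.25·0.896734 + 0.28·0.333524 = 0.411932.

0.412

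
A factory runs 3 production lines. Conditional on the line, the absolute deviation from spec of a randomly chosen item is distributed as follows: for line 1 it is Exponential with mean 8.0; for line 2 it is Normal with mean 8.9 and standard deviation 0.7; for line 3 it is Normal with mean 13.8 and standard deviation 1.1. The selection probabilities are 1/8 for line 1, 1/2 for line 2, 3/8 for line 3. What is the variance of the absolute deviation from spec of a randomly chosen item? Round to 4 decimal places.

14.8281

Per component, 1: μ=8, E[X²]=128; 2: μ=8.9, E[X²]=79.7; 3: μ=13.8, E[X²]=191.65.
E[X] = 0.125·8 + 0.5·8.9 + 0.375·13.8 = 10.625.
E[X²] = 0.125·128 + 0.5·79.7 + 0.375·191.65 = 127.719.
Var(X) = E[X²] − (E[X])² = 127.719 − 112.891 = 14.8281.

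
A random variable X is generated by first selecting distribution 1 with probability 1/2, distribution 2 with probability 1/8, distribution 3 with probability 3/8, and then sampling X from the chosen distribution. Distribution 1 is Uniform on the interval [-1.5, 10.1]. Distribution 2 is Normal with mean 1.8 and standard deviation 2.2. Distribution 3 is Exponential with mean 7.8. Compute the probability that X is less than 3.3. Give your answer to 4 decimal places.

Conditional on each component, P(X < 3.3): 1: 0.413793; 2: 0.752323; 3: 0.344972.
By total probability, P(X < 3.3) = 0.5·0.413793 + 0.125·0.752323 + 0.375·0.344972 = 0.430301.

0.4303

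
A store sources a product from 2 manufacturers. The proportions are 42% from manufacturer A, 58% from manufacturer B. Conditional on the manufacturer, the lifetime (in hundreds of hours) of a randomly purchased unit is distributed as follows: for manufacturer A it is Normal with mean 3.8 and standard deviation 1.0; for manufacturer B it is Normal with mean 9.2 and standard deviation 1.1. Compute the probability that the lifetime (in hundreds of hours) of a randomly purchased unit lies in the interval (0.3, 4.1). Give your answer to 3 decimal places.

Conditional on each manufacturer, P(0.3 < X < 4.1): A: 0.617679; B: 1.77296e-06.
By total probability, P(0.3 < X < 4.1) = 0.42·0.617679 + 0.58·1.77296e-06 = 0.259426.

0.259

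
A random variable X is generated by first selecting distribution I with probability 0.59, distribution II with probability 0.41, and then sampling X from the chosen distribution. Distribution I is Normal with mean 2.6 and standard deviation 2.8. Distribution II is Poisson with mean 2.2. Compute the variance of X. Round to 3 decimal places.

Per component, I: μ=2.6, E[X²]=14.6; II: μ=2.2, E[X²]=7.04.
E[X] = 0.59·2.6 + 0.41·2.2 = 2.436.
E[X²] = 0.59·14.6 + 0.41·7.04 = 11.5004.
Var(X) = E[X²] − (E[X])² = 11.5004 − 5.9341 = 5.5663.

5.566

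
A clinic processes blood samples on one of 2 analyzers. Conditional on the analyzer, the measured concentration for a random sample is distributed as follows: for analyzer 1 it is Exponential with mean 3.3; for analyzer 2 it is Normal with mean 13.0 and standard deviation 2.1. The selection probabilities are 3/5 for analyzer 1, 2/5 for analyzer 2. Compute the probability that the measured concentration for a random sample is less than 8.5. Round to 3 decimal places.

0.561

Conditional on each analyzer, P(X < 8.5): 1: 0.923904; 2: 0.0160623.
By total probability, P(X < 8.5) = 0.6·0.923904 + 0.4·0.0160623 = 0.560767.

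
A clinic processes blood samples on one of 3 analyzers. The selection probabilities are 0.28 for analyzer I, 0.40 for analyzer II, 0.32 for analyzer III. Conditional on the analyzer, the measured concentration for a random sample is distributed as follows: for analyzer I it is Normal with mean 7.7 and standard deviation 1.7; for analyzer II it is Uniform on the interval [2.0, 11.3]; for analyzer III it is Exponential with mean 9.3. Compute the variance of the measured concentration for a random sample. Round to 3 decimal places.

32.621

Per component, I: μ=7.7, E[X²]=62.18; II: μ=6.65, E[X²]=51.43; III: μ=9.3, E[X²]=172.98.
E[X] = 0.28·7.7 + 0.4·6.65 + 0.32·9.3 = 7.792.
E[X²] = 0.28·62.18 + 0.4·51.43 + 0.32·172.98 = 93.336.
Var(X) = E[X²] − (E[X])² = 93.336 − 60.7153 = 32.6207.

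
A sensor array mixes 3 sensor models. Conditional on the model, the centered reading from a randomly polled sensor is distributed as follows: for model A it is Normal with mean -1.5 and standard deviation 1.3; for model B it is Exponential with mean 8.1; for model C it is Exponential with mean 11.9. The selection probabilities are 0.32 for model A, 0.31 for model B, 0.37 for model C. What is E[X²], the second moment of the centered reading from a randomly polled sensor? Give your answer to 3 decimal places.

146.730

For each component E[X²] = Var + (mean)², giving A: 3.94; B: 131.22; C: 283.22.
Overall E[X²] = 0.32·3.94 + 0.31·131.22 + 0.37·283.22 = 146.73.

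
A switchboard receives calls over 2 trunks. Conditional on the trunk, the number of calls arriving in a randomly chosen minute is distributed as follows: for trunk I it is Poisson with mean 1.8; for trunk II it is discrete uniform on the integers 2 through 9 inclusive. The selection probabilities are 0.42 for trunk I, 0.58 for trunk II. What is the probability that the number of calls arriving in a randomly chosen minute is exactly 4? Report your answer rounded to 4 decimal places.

0.1029

Conditional on each trunk, P(X = 4): I: 0.0723017; II: 0.125.
By total probability, P(X = 4) = 0.42·0.0723017 + 0.58·0.125 = 0.102867.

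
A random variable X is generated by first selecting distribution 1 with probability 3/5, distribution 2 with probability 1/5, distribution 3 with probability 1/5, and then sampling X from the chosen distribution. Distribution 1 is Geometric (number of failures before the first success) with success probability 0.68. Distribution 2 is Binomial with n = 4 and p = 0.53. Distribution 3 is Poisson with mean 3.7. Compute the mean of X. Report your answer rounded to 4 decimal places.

Component means — 1: 0.470588; 2: 2.12; 3: 3.7.
E[X] = 0.6·0.470588 + 0.2·2.12 + 0.2·3.7 = 1.44635.

1.4464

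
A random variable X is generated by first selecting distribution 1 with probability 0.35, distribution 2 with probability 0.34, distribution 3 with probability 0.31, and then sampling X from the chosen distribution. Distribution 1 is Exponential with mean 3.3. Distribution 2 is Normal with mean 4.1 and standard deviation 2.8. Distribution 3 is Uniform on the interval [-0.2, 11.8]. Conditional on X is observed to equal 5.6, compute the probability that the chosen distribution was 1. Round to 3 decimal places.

0.223

Likelihoods f(5.6 | ·): 1: 0.0555267; 2: 0.123433; 3: 0.0833333.
Posterior ∝ prior × likelihood. Numerator for 1: 0.35·0.0555267 = 0.0194343.
Normalizing constant: 0.35·0.0555267 + 0.34·0.123433 + 0.31·0.0833333 = 0.087235.
P(1 | observation) = 0.0194343 / 0.087235 = 0.222781.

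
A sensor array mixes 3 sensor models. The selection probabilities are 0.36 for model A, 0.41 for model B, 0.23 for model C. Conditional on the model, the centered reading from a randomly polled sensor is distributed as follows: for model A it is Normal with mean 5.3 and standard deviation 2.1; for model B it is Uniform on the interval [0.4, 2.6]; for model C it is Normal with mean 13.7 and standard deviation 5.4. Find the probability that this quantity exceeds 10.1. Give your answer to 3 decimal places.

Conditional on each model, P(X > 10.1): A: 0.0111355; B: 0; C: 0.747507.
By total probability, P(X > 10.1) = 0.36·0.0111355 + 0.41·0 + 0.23·0.747507 = 0.175935.

0.176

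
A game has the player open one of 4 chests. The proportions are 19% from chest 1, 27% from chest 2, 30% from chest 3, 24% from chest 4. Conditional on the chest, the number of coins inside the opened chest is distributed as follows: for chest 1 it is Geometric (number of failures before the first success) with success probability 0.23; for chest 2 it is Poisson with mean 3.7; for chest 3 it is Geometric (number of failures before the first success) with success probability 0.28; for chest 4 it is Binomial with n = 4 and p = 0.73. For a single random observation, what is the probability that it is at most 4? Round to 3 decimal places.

0.806

Conditional on each chest, P(X ≤ 4): 1: 0.729322; 2: 0.687219; 3: 0.806508; 4: 1.
By total probability, P(X ≤ 4) = 0.19·0.729322 + 0.27·0.687219 + 0.3·0.806508 + 0.24·1 = 0.806073.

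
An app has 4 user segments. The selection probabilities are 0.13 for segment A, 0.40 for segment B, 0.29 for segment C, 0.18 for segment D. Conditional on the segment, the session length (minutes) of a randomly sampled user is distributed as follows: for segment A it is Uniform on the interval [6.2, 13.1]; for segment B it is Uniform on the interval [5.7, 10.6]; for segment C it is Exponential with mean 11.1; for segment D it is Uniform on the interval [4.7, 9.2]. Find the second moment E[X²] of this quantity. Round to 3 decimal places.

For each component E[X²] = Var + (mean)², giving A: 97.09; B: 68.4233; C: 246.42; D: 49.99.
Overall E[X²] = 0.13·97.09 + 0.4·68.4233 + 0.29·246.42 + 0.18·49.99 = 120.451.

120.451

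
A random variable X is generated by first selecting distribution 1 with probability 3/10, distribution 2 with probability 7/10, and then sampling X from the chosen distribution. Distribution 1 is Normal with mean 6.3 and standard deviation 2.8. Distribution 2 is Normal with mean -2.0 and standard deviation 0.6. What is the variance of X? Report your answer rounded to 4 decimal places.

Per component, 1: μ=6.3, E[X²]=47.53; 2: μ=-2, E[X²]=4.36.
E[X] = 0.3·6.3 + 0.7·-2 = 0.49.
E[X²] = 0.3·47.53 + 0.7·4.36 = 17.311.
Var(X) = E[X²] − (E[X])² = 17.311 − 0.2401 = 17.0709.

17.0709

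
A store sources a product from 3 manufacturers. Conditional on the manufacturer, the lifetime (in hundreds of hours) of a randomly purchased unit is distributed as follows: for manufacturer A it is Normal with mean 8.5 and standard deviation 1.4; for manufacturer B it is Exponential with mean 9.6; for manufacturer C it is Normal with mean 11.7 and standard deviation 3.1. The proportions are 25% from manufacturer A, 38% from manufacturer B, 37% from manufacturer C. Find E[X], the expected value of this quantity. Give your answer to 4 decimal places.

10.1020

Component means — A: 8.5; B: 9.6; C: 11.7.
E[X] = 0.25·8.5 + 0.38·9.6 + 0.37·11.7 = 10.102.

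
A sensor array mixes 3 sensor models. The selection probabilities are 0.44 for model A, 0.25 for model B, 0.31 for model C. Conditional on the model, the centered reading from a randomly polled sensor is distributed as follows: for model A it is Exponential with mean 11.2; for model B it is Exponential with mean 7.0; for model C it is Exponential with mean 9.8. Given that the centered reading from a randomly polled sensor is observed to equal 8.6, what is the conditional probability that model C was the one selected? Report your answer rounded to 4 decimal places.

Likelihoods f(8.6 | ·): A: 0.0414291; B: 0.0418158; C: 0.0424286.
Posterior ∝ prior × likelihood. Numerator for C: 0.31·0.0424286 = 0.0131529.
Normalizing constant: 0.44·0.0414291 + 0.25·0.0418158 + 0.31·0.0424286 = 0.0418356.
P(C | observation) = 0.0131529 / 0.0418356 = 0.314394.

0.3144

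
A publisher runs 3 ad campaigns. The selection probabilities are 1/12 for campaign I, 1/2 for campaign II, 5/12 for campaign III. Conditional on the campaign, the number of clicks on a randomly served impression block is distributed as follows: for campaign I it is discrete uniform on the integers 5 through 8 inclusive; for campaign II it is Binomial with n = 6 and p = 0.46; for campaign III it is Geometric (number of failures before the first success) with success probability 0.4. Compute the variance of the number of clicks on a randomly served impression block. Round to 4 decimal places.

Per component, I: μ=6.5, E[X²]=43.5; II: μ=2.76, E[X²]=9.108; III: μ=1.5, E[X²]=6.
E[X] = 0.0833333·6.5 + 0.5·2.76 + 0.416667·1.5 = 2.54667.
E[X²] = 0.0833333·43.5 + 0.5·9.108 + 0.416667·6 = 10.679.
Var(X) = E[X²] − (E[X])² = 10.679 − 6.48551 = 4.19349.

4.1935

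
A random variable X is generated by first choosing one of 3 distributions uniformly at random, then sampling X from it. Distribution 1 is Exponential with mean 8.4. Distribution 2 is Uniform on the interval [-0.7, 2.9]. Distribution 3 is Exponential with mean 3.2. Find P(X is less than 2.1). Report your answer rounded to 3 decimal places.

0.493

Conditional on each component, P(X < 2.1): 1: 0.221199; 2: 0.777778; 3: 0.481207.
By total probability, P(X < 2.1) = 0.333333·0.221199 + 0.333333·0.777778 + 0.333333·0.481207 = 0.493395.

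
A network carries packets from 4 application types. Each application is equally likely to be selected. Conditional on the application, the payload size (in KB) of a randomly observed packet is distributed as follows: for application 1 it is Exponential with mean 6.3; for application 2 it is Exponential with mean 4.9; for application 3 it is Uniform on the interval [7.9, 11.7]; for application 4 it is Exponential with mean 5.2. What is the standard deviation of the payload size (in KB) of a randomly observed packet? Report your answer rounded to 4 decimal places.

5.1748

Per component, 1: μ=6.3, E[X²]=79.38; 2: μ=4.9, E[X²]=48.02; 3: μ=9.8, E[X²]=97.2433; 4: μ=5.2, E[X²]=54.08.
E[X] = 0.25·6.3 + 0.25·4.9 + 0.25·9.8 + 0.25·5.2 = 6.55.
E[X²] = 0.25·79.38 + 0.25·48.02 + 0.25·97.2433 + 0.25·54.08 = 69.6808.
Var(X) = E[X²] − (E[X])² = 69.6808 − 42.9025 = 26.7783.
SD(X) = √26.7783 = 5.17478.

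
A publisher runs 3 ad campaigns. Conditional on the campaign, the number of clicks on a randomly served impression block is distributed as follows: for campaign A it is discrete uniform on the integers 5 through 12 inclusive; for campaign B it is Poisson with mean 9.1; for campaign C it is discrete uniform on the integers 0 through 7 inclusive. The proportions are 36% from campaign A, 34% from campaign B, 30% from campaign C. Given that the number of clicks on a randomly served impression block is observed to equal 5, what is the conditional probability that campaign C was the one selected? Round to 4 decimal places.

Likelihoods P(X=5 | ·): A: 0.125; B: 0.0580692; C: 0.125.
Posterior ∝ prior × likelihood. Numerator for C: 0.3·0.125 = 0.0375.
Normalizing constant: 0.36·0.125 + 0.34·0.0580692 + 0.3·0.125 = 0.102244.
P(C | observation) = 0.0375 / 0.102244 = 0.366771.

0.3668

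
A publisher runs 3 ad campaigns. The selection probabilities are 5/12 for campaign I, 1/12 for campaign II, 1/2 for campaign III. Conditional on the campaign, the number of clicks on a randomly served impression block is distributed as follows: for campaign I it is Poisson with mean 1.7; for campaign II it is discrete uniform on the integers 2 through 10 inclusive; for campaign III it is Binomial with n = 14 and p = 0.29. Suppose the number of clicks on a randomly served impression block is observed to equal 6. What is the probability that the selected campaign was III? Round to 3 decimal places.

Likelihoods P(X=6 | ·): I: 0.00612436; II: 0.111111; III: 0.115348.
Posterior ∝ prior × likelihood. Numerator for III: 0.5·0.115348 = 0.057674.
Normalizing constant: 0.416667·0.00612436 + 0.0833333·0.111111 + 0.5·0.115348 = 0.0694851.
P(III | observation) = 0.057674 / 0.0694851 = 0.83002.

0.830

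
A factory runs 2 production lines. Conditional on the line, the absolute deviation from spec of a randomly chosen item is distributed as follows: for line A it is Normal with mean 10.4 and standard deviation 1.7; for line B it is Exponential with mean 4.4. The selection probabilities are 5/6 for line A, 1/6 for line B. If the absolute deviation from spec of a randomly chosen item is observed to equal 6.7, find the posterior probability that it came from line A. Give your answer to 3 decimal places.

0.689

Likelihoods f(6.7 | ·): A: 0.02197; B: 0.0495719.
Posterior ∝ prior × likelihood. Numerator for A: 0.833333·0.02197 = 0.0183083.
Normalizing constant: 0.833333·0.02197 + 0.166667·0.0495719 = 0.0265703.
P(A | observation) = 0.0183083 / 0.0265703 = 0.689052.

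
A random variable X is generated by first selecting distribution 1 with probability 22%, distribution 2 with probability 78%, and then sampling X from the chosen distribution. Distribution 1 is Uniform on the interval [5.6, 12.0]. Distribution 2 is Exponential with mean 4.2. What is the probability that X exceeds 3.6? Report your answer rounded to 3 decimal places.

0.551

Conditional on each component, P(X > 3.6): 1: 1; 2: 0.424373.
By total probability, P(X > 3.6) = 0.22·1 + 0.78·0.424373 = 0.551011.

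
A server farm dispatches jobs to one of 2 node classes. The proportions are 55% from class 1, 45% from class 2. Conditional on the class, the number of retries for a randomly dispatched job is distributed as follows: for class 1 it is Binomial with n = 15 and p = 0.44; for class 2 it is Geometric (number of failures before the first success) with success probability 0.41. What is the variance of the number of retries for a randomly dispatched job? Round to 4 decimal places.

Per component, 1: μ=6.6, E[X²]=47.256; 2: μ=1.43902, E[X²]=5.58061.
E[X] = 0.55·6.6 + 0.45·1.43902 = 4.27756.
E[X²] = 0.55·47.256 + 0.45·5.58061 = 28.5021.
Var(X) = E[X²] − (E[X])² = 28.5021 − 18.2975 = 10.2045.

10.2045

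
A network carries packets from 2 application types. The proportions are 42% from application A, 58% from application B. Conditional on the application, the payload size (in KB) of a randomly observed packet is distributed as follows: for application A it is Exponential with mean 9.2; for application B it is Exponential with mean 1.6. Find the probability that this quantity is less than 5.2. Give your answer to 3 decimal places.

Conditional on each application, P(X < 5.2): A: 0.431763; B: 0.961226.
By total probability, P(X < 5.2) = 0.42·0.431763 + 0.58·0.961226 = 0.738852.

0.739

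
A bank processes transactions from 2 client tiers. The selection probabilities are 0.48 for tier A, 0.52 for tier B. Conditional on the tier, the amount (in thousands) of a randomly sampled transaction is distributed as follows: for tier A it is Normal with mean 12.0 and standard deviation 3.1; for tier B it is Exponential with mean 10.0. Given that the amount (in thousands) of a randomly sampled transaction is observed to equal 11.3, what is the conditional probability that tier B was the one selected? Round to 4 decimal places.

0.2181

Likelihoods f(11.3 | ·): A: 0.125452; B: 0.0323033.
Posterior ∝ prior × likelihood. Numerator for B: 0.52·0.0323033 = 0.0167977.
Normalizing constant: 0.48·0.125452 + 0.52·0.0323033 = 0.0770145.
P(B | observation) = 0.0167977 / 0.0770145 = 0.218111.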